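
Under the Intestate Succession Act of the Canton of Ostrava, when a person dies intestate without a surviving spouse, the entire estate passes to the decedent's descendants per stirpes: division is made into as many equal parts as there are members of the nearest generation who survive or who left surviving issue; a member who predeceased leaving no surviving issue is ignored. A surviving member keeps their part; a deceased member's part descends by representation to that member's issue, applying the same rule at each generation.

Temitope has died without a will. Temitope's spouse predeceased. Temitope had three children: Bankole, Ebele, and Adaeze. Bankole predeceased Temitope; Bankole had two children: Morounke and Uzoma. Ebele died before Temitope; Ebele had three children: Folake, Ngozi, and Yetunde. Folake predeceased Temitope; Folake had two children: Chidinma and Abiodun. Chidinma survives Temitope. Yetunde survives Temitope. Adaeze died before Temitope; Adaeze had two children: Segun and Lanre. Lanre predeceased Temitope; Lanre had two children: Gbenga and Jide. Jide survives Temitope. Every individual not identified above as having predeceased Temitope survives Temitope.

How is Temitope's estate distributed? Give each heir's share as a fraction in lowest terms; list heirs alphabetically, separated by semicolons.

There is no surviving spouse, so the entire estate passes to Temitope's descendants per stirpes.
The estate is divided into 3 equal shares of 1/3 among Bankole, Ebele, Adaeze.
Bankole predeceased; the 1/3 allotted to Bankole's branch passes to Bankole's issue by representation.
The 1/3 is divided into 2 equal shares of 1/6 among Morounke, Uzoma.
Morounke is living and takes 1/6.
Uzoma is living and takes 1/6.
Ebele predeceased; the 1/3 allotted to Ebele's branch passes to Ebele's issue by representation.
The 1/3 is divided into 3 equal shares of 1/9 among Folake, Ngozi, Yetunde.
Folake predeceased; the 1/9 allotted to Folake's branch passes to Folake's issue by representation.
The 1/9 is divided into 2 equal shares of 1/18 among Chidinma, Abiodun.
Chidinma is living and takes 1/18.
Abiodun is living and takes 1/18.
Ngozi is living and takes 1/9.
Yetunde is living and takes 1/9.
Adaeze predeceased; the 1/3 allotted to Adaeze's branch passes to Adaeze's issue by representation.
The 1/3 is divided into 2 equal shares of 1/6 among Segun, Lanre.
Segun is living and takes 1/6.
Lanre predeceased; the 1/6 allotted to Lanre's branch passes to Lanre's issue by representation.
The 1/6 is divided into 2 equal shares of 1/12 among Gbenga, Jide.
Gbenga is living and takes 1/12.
Jide is living and takes 1/12.

Abiodun 1/18; Chidinma 1/18; Gbenga 1/12; Jide 1/12; Morounke 1/6; Ngozi 1/9; Segun 1/6; Uzoma 1/6; Yetunde 1/9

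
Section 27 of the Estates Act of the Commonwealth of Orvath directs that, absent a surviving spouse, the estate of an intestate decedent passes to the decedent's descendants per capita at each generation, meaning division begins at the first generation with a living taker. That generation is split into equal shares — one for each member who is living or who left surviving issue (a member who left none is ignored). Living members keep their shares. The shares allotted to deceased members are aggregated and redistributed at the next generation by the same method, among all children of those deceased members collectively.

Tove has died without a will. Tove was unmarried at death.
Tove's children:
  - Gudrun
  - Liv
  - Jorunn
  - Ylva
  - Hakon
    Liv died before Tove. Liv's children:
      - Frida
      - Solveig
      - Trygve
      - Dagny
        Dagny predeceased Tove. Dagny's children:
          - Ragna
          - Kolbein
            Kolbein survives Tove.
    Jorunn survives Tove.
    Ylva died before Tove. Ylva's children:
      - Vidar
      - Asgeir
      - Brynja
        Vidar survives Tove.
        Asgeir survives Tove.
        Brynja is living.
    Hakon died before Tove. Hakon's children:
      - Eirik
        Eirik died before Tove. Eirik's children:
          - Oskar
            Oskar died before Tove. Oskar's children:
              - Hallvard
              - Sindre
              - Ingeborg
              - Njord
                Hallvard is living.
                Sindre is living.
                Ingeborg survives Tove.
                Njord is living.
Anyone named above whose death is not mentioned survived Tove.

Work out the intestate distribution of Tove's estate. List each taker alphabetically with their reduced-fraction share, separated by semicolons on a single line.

There is no surviving spouse, so the entire estate passes to Tove's descendants per capita at each generation.
At generation 1 (Gudrun, Liv, Jorunn, Ylva, Hakon) there are 5 shares of (1)/5 = 1/5 each.
Living: Gudrun and Jorunn — each takes 1/5.
Deceased: Liv, Ylva, and Hakon. Their combined 3/5 is pooled and carried to generation 2.
At generation 2 (Frida, Solveig, Trygve, Dagny, Vidar, Asgeir, Brynja, Eirik) there are 8 shares of (3/5)/8 = 3/40 each.
Living: Frida, Solveig, Trygve, Vidar, Asgeir, and Brynja — each takes 3/40.
Deceased: Dagny and Eirik. Their combined 3/20 is pooled and carried to generation 3.
At generation 3 (Ragna, Kolbein, Oskar) there are 3 shares of (3/20)/3 = 1/20 each.
Living: Ragna and Kolbein — each takes 1/20.
Deceased: Oskar. That 1/20 share is carried to generation 4.
At generation 4 (Hallvard, Sindre, Ingeborg, Njord) there are 4 shares of (1/20)/4 = 1/80 each.
Living: Hallvard, Sindre, Ingeborg, and Njord — each takes 1/80.

Asgeir 3/40; Brynja 3/40; Frida 3/40; Gudrun 1/5; Hallvard 1/80; Ingeborg 1/80; Jorunn 1/5; Kolbein 1/20; Njord 1/80; Ragna 1/20; Sindre 1/80; Solveig 3/40; Trygve 3/40; Vidar 3/40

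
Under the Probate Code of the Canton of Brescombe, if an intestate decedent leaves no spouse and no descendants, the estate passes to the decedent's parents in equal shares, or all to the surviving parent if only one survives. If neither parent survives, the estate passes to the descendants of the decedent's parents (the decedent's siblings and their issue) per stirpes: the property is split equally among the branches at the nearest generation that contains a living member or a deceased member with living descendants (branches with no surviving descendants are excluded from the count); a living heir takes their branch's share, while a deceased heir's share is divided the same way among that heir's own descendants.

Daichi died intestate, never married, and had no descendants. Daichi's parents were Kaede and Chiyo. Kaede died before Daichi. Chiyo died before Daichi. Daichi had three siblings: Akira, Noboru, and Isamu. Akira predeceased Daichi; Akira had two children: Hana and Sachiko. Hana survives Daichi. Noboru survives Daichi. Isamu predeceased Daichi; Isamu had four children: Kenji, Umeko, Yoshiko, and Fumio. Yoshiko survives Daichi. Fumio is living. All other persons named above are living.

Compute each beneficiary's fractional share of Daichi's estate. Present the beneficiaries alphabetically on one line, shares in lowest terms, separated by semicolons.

Neither parent survives and there are no descendants, so the estate passes to Daichi's siblings and their issue per stirpes.
The estate is divided into 3 equal shares of 1/3 among Akira, Noboru, Isamu.
Akira predeceased; the 1/3 allotted to Akira's branch passes to Akira's issue by representation.
The 1/3 is divided into 2 equal shares of 1/6 among Hana, Sachiko.
Hana is living and takes 1/6.
Sachiko is living and takes 1/6.
Noboru is living and takes 1/3.
Isamu predeceased; the 1/3 allotted to Isamu's branch passes to Isamu's issue by representation.
The 1/3 is divided into 4 equal shares of 1/12 among Kenji, Umeko, Yoshiko, Fumio.
Kenji is living and takes 1/12.
Umeko is living and takes 1/12.
Yoshiko is living and takes 1/12.
Fumio is living and takes 1/12.

Fumio 1/12; Hana 1/6; Kenji 1/12; Noboru 1/3; Sachiko 1/6; Umeko 1/12; Yoshiko 1/12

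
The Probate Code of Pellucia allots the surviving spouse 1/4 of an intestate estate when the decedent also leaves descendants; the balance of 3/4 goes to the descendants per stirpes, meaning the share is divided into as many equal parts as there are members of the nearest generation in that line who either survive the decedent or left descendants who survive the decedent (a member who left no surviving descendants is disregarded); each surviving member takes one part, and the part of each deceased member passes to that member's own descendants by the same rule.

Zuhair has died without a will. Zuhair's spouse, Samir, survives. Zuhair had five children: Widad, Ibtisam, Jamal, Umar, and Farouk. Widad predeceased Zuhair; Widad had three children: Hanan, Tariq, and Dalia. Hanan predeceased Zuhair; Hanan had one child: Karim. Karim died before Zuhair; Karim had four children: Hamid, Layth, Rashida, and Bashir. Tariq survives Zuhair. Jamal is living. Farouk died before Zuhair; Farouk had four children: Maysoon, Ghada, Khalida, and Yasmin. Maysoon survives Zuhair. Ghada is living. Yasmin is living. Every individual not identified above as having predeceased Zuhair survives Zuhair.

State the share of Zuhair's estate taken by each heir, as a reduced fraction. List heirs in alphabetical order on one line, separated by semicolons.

Bashir 1/80; Dalia 1/20; Ghada 3/80; Hamid 1/80; Ibtisam 3/20; Jamal 3/20; Khalida 3/80; Layth 1/80; Maysoon 3/80; Rashida 1/80; Samir 1/4; Tariq 1/20; Umar 3/20; Yasmin 3/80

Samir, as surviving spouse, takes 1/4.
The remaining 3/4 passes to Zuhair's descendants per stirpes.
The 3/4 is divided into 5 equal shares of 3/20 among Widad, Ibtisam, Jamal, Umar, Farouk.
Widad predeceased; the 3/20 allotted to Widad's branch passes to Widad's issue by representation.
The 3/20 is divided into 3 equal shares of 1/20 among Hanan, Tariq, Dalia.
Hanan predeceased; the 1/20 allotted to Hanan's branch passes to Hanan's issue by representation.
Karim's line is the sole branch at this level, so the full 1/20 passes to Karim's issue by representation.
The 1/20 is divided into 4 equal shares of 1/80 among Hamid, Layth, Rashida, Bashir.
Hamid is living and takes 1/80.
Layth is living and takes 1/80.
Rashida is living and takes 1/80.
Bashir is living and takes 1/80.
Tariq is living and takes 1/20.
Dalia is living and takes 1/20.
Ibtisam is living and takes 3/20.
Jamal is living and takes 3/20.
Umar is living and takes 3/20.
Farouk predeceased; the 3/20 allotted to Farouk's branch passes to Farouk's issue by representation.
The 3/20 is divided into 4 equal shares of 3/80 among Maysoon, Ghada, Khalida, Yasmin.
Maysoon is living and takes 3/80.
Ghada is living and takes 3/80.
Khalida is living and takes 3/80.
Yasmin is living and takes 3/80.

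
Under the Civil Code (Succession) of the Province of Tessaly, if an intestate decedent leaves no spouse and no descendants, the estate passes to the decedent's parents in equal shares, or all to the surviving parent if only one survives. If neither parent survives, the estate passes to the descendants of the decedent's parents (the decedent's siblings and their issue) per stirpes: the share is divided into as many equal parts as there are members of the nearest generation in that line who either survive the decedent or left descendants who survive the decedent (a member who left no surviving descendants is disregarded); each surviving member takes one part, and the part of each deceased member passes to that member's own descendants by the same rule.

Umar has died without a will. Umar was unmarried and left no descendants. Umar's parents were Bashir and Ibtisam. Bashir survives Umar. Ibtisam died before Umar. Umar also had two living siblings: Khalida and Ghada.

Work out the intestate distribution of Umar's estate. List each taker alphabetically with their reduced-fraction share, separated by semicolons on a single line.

Bashir 1

Only one parent, Bashir, survives, so Bashir takes the entire estate. The siblings take nothing because a surviving parent has priority.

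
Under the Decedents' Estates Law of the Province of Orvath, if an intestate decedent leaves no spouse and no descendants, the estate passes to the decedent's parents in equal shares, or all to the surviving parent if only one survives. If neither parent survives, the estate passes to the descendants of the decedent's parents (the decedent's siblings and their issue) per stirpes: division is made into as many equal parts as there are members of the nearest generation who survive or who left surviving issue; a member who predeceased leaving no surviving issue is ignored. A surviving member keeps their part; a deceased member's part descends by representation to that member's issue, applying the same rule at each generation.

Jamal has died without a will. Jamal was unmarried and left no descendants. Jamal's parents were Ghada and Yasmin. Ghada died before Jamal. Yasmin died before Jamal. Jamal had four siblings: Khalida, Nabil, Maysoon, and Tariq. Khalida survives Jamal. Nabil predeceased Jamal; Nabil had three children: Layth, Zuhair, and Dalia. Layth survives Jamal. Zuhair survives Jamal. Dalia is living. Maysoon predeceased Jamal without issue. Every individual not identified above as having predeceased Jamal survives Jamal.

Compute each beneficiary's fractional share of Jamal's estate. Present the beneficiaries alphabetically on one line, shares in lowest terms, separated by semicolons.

Neither parent survives and there are no descendants, so the estate passes to Jamal's siblings and their issue per stirpes.
Maysoon left no surviving issue, so that branch lapses and is disregarded.
The estate is divided into 3 equal shares of 1/3 among Khalida, Nabil, Tariq.
Khalida is living and takes 1/3.
Nabil predeceased; the 1/3 allotted to Nabil's branch passes to Nabil's issue by representation.
The 1/3 is divided into 3 equal shares of 1/9 among Layth, Zuhair, Dalia.
Layth is living and takes 1/9.
Zuhair is living and takes 1/9.
Dalia is living and takes 1/9.
Tariq is living and takes 1/3.

Dalia 1/9; Khalida 1/3; Layth 1/9; Tariq 1/3; Zuhair 1/9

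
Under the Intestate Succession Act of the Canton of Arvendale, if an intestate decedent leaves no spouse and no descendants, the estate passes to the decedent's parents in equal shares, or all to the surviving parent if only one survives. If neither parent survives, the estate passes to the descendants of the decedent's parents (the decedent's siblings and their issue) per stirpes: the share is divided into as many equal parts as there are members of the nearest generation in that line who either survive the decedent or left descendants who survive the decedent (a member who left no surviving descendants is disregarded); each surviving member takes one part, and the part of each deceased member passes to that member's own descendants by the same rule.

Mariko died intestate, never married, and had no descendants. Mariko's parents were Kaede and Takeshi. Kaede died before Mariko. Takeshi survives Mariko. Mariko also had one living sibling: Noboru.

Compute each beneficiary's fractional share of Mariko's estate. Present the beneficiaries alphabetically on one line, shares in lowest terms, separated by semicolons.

Takeshi 1

Only one parent, Takeshi, survives, so Takeshi takes the entire estate. The siblings take nothing because a surviving parent has priority.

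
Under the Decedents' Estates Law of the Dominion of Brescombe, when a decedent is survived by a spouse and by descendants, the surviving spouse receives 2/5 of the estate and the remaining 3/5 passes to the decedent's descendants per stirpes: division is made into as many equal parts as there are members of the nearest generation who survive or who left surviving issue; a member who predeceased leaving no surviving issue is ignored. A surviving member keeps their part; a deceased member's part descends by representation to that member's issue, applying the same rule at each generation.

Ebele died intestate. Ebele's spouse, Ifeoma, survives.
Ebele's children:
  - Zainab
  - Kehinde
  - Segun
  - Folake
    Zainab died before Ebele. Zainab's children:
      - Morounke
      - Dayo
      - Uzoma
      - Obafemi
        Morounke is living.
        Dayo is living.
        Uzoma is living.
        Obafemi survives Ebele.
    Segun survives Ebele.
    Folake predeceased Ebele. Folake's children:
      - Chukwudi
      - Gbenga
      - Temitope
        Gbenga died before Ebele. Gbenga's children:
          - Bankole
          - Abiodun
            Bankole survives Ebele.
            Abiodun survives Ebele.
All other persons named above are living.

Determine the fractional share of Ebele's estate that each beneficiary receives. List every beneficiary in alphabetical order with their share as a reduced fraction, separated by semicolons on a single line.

Abiodun 1/40; Bankole 1/40; Chukwudi 1/20; Dayo 3/80; Ifeoma 2/5; Kehinde 3/20; Morounke 3/80; Obafemi 3/80; Segun 3/20; Temitope 1/20; Uzoma 3/80

Ifeoma, as surviving spouse, takes 2/5.
The remaining 3/5 passes to Ebele's descendants per stirpes.
The 3/5 is divided into 4 equal shares of 3/20 among Zainab, Kehinde, Segun, Folake.
Zainab predeceased; the 3/20 allotted to Zainab's branch passes to Zainab's issue by representation.
The 3/20 is divided into 4 equal shares of 3/80 among Morounke, Dayo, Uzoma, Obafemi.
Morounke is living and takes 3/80.
Dayo is living and takes 3/80.
Uzoma is living and takes 3/80.
Obafemi is living and takes 3/80.
Kehinde is living and takes 3/20.
Segun is living and takes 3/20.
Folake predeceased; the 3/20 allotted to Folake's branch passes to Folake's issue by representation.
The 3/20 is divided into 3 equal shares of 1/20 among Chukwudi, Gbenga, Temitope.
Chukwudi is living and takes 1/20.
Gbenga predeceased; the 1/20 allotted to Gbenga's branch passes to Gbenga's issue by representation.
The 1/20 is divided into 2 equal shares of 1/40 among Bankole, Abiodun.
Bankole is living and takes 1/40.
Abiodun is living and takes 1/40.
Temitope is living and takes 1/20.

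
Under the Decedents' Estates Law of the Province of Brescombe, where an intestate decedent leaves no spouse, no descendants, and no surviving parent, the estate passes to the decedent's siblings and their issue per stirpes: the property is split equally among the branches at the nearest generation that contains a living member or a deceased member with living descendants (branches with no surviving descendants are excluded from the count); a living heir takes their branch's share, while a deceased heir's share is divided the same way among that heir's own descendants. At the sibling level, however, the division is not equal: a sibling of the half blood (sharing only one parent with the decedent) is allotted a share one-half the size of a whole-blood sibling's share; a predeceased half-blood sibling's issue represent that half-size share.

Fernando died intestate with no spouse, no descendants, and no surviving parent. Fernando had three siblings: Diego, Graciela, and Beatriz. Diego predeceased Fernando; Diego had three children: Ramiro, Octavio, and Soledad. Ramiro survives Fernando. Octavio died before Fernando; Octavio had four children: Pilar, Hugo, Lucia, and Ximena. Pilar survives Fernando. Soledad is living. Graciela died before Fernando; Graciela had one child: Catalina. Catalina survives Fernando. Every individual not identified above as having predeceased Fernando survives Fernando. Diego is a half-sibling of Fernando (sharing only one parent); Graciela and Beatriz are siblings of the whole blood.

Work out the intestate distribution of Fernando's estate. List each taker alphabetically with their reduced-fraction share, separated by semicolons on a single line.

Beatriz 2/5; Catalina 2/5; Hugo 1/60; Lucia 1/60; Pilar 1/60; Ramiro 1/15; Soledad 1/15; Ximena 1/60

No spouse, descendants, or parent survives, so the estate passes to Fernando's siblings per stirpes.
Half-blood siblings count for one-half the weight of whole-blood siblings at the initial division.
Dividing 1 in proportion to weights (total weight 5/2): Diego (weight 1/2) → 1/5; Graciela (weight 1) → 2/5; Beatriz (weight 1) → 2/5.
Diego predeceased; the 1/5 allotted to Diego's branch passes to Diego's issue by representation.
The 1/5 is divided into 3 equal shares of 1/15 among Ramiro, Octavio, Soledad.
Ramiro is living and takes 1/15.
Octavio predeceased; the 1/15 allotted to Octavio's branch passes to Octavio's issue by representation.
The 1/15 is divided into 4 equal shares of 1/60 among Pilar, Hugo, Lucia, Ximena.
Pilar is living and takes 1/60.
Hugo is living and takes 1/60.
Lucia is living and takes 1/60.
Ximena is living and takes 1/60.
Soledad is living and takes 1/15.
Graciela predeceased; the 2/5 allotted to Graciela's branch passes to Graciela's issue by representation.
Catalina is the sole taker at this level and receives the full 2/5.
Beatriz is living and takes 2/5.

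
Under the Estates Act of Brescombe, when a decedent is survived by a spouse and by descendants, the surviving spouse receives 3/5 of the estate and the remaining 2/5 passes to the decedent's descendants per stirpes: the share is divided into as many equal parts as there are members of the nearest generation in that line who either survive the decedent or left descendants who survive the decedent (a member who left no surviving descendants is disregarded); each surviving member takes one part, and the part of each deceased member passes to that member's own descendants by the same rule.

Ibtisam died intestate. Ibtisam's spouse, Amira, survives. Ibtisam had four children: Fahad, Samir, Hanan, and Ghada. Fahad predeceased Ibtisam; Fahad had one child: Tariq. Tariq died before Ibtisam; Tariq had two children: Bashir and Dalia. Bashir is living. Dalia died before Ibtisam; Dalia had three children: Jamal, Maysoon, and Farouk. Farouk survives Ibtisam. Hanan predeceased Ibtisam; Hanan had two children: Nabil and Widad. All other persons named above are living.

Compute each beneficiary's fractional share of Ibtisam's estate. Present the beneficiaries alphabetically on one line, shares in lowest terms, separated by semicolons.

Amira 3/5; Bashir 1/20; Farouk 1/60; Ghada 1/10; Jamal 1/60; Maysoon 1/60; Nabil 1/20; Samir 1/10; Widad 1/20

Amira, as surviving spouse, takes 3/5.
The remaining 2/5 passes to Ibtisam's descendants per stirpes.
The 2/5 is divided into 4 equal shares of 1/10 among Fahad, Samir, Hanan, Ghada.
Fahad predeceased; the 1/10 allotted to Fahad's branch passes to Fahad's issue by representation.
Tariq's line is the sole branch at this level, so the full 1/10 passes to Tariq's issue by representation.
The 1/10 is divided into 2 equal shares of 1/20 among Bashir, Dalia.
Bashir is living and takes 1/20.
Dalia predeceased; the 1/20 allotted to Dalia's branch passes to Dalia's issue by representation.
The 1/20 is divided into 3 equal shares of 1/60 among Jamal, Maysoon, Farouk.
Jamal is living and takes 1/60.
Maysoon is living and takes 1/60.
Farouk is living and takes 1/60.
Samir is living and takes 1/10.
Hanan predeceased; the 1/10 allotted to Hanan's branch passes to Hanan's issue by representation.
The 1/10 is divided into 2 equal shares of 1/20 among Nabil, Widad.
Nabil is living and takes 1/20.
Widad is living and takes 1/20.
Ghada is living and takes 1/10.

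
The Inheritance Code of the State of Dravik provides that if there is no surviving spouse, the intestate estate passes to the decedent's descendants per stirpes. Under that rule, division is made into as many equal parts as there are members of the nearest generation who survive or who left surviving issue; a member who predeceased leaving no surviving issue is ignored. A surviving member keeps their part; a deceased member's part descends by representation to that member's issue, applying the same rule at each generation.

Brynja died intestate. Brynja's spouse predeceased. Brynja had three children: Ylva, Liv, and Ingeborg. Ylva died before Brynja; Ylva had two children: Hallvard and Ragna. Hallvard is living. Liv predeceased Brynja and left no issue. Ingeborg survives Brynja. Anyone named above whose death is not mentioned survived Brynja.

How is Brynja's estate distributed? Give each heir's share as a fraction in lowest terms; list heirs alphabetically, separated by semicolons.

There is no surviving spouse, so the entire estate passes to Brynja's descendants per stirpes.
Liv left no surviving issue, so that branch lapses and is disregarded.
The estate is divided into 2 equal shares of 1/2 among Ylva, Ingeborg.
Ylva predeceased; the 1/2 allotted to Ylva's branch passes to Ylva's issue by representation.
The 1/2 is divided into 2 equal shares of 1/4 among Hallvard, Ragna.
Hallvard is living and takes 1/4.
Ragna is living and takes 1/4.
Ingeborg is living and takes 1/2.

Hallvard 1/4; Ingeborg 1/2; Ragna 1/4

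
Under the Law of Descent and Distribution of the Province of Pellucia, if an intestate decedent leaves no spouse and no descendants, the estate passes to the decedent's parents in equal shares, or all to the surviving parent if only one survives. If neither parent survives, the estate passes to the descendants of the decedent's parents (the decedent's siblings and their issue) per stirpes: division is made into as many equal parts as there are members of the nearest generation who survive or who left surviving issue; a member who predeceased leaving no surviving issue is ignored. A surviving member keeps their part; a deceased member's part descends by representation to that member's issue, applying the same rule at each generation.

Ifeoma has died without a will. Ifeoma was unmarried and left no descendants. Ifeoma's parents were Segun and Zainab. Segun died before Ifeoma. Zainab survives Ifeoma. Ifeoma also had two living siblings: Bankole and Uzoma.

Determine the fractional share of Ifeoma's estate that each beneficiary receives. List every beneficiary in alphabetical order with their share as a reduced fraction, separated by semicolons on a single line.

Only one parent, Zainab, survives, so Zainab takes the entire estate. The siblings take nothing because a surviving parent has priority.

Zainab 1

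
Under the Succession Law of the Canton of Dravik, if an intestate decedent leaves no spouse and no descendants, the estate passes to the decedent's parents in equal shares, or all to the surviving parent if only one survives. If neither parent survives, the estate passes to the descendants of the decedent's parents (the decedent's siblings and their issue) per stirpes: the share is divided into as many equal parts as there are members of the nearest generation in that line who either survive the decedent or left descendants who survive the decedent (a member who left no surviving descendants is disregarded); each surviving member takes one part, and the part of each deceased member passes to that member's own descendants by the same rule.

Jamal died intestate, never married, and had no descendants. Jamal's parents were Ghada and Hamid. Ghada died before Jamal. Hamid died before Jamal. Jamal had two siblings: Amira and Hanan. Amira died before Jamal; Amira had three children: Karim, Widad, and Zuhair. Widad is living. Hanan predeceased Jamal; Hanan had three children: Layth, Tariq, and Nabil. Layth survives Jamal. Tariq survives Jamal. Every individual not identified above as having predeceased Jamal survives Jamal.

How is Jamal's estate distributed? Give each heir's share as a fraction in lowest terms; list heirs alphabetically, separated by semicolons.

Neither parent survives and there are no descendants, so the estate passes to Jamal's siblings and their issue per stirpes.
The estate is divided into 2 equal shares of 1/2 among Amira, Hanan.
Amira predeceased; the 1/2 allotted to Amira's branch passes to Amira's issue by representation.
The 1/2 is divided into 3 equal shares of 1/6 among Karim, Widad, Zuhair.
Karim is living and takes 1/6.
Widad is living and takes 1/6.
Zuhair is living and takes 1/6.
Hanan predeceased; the 1/2 allotted to Hanan's branch passes to Hanan's issue by representation.
The 1/2 is divided into 3 equal shares of 1/6 among Layth, Tariq, Nabil.
Layth is living and takes 1/6.
Tariq is living and takes 1/6.
Nabil is living and takes 1/6.

Karim 1/6; Layth 1/6; Nabil 1/6; Tariq 1/6; Widad 1/6; Zuhair 1/6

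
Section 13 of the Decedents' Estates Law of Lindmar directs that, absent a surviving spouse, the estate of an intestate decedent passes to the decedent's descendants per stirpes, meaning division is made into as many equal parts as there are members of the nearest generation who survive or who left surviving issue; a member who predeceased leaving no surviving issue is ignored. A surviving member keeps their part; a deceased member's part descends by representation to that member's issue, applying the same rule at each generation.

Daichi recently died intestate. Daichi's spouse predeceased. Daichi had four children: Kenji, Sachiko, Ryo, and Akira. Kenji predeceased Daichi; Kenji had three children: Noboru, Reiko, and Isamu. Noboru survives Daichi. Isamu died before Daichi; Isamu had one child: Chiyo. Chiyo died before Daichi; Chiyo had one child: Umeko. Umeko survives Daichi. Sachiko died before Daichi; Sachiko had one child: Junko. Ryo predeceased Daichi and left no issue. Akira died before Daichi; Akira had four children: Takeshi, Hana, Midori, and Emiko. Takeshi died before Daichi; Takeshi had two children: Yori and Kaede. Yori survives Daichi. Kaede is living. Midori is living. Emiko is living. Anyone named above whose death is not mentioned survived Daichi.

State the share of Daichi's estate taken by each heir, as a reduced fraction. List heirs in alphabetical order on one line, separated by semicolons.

There is no surviving spouse, so the entire estate passes to Daichi's descendants per stirpes.
Ryo left no surviving issue, so that branch lapses and is disregarded.
The estate is divided into 3 equal shares of 1/3 among Kenji, Sachiko, Akira.
Kenji predeceased; the 1/3 allotted to Kenji's branch passes to Kenji's issue by representation.
The 1/3 is divided into 3 equal shares of 1/9 among Noboru, Reiko, Isamu.
Noboru is living and takes 1/9.
Reiko is living and takes 1/9.
Isamu predeceased; the 1/9 allotted to Isamu's branch passes to Isamu's issue by representation.
Chiyo's line is the sole branch at this level, so the full 1/9 passes to Chiyo's issue by representation.
Umeko is the sole taker at this level and receives the full 1/9.
Sachiko predeceased; the 1/3 allotted to Sachiko's branch passes to Sachiko's issue by representation.
Junko is the sole taker at this level and receives the full 1/3.
Akira predeceased; the 1/3 allotted to Akira's branch passes to Akira's issue by representation.
The 1/3 is divided into 4 equal shares of 1/12 among Takeshi, Hana, Midori, Emiko.
Takeshi predeceased; the 1/12 allotted to Takeshi's branch passes to Takeshi's issue by representation.
The 1/12 is divided into 2 equal shares of 1/24 among Yori, Kaede.
Yori is living and takes 1/24.
Kaede is living and takes 1/24.
Hana is living and takes 1/12.
Midori is living and takes 1/12.
Emiko is living and takes 1/12.

Emiko 1/12; Hana 1/12; Junko 1/3; Kaede 1/24; Midori 1/12; Noboru 1/9; Reiko 1/9; Umeko 1/9; Yori 1/24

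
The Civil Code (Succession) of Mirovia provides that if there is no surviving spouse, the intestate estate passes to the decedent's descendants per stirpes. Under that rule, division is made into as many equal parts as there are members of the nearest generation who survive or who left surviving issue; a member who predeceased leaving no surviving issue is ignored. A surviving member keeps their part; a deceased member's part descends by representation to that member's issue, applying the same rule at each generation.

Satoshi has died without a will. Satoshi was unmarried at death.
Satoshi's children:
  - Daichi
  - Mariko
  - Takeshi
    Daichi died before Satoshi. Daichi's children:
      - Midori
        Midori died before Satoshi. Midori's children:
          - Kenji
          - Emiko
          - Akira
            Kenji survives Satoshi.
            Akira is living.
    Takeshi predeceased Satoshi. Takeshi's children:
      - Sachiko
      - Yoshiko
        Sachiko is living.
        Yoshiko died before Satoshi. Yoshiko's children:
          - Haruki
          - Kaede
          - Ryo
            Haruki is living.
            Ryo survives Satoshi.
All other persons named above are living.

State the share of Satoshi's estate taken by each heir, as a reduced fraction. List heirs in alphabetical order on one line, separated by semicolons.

Akira 1/9; Emiko 1/9; Haruki 1/18; Kaede 1/18; Kenji 1/9; Mariko 1/3; Ryo 1/18; Sachiko 1/6

There is no surviving spouse, so the entire estate passes to Satoshi's descendants per stirpes.
The estate is divided into 3 equal shares of 1/3 among Daichi, Mariko, Takeshi.
Daichi predeceased; the 1/3 allotted to Daichi's branch passes to Daichi's issue by representation.
Midori's line is the sole branch at this level, so the full 1/3 passes to Midori's issue by representation.
The 1/3 is divided into 3 equal shares of 1/9 among Kenji, Emiko, Akira.
Kenji is living and takes 1/9.
Emiko is living and takes 1/9.
Akira is living and takes 1/9.
Mariko is living and takes 1/3.
Takeshi predeceased; the 1/3 allotted to Takeshi's branch passes to Takeshi's issue by representation.
The 1/3 is divided into 2 equal shares of 1/6 among Sachiko, Yoshiko.
Sachiko is living and takes 1/6.
Yoshiko predeceased; the 1/6 allotted to Yoshiko's branch passes to Yoshiko's issue by representation.
The 1/6 is divided into 3 equal shares of 1/18 among Haruki, Kaede, Ryo.
Haruki is living and takes 1/18.
Kaede is living and takes 1/18.
Ryo is living and takes 1/18.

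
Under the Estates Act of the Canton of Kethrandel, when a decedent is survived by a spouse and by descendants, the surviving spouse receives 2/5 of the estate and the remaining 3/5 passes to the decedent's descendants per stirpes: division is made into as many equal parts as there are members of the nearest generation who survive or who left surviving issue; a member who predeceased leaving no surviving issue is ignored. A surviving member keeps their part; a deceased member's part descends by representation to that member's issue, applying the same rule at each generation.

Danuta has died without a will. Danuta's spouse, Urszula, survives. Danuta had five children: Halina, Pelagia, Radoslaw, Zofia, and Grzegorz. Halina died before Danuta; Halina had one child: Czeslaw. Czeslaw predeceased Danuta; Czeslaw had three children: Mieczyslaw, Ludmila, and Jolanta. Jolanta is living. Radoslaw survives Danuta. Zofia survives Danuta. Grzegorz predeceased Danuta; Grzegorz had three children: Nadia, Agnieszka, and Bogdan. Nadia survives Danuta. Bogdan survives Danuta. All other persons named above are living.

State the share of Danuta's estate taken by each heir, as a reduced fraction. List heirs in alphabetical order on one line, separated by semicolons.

Urszula, as surviving spouse, takes 2/5.
The remaining 3/5 passes to Danuta's descendants per stirpes.
The 3/5 is divided into 5 equal shares of 3/25 among Halina, Pelagia, Radoslaw, Zofia, Grzegorz.
Halina predeceased; the 3/25 allotted to Halina's branch passes to Halina's issue by representation.
Czeslaw's line is the sole branch at this level, so the full 3/25 passes to Czeslaw's issue by representation.
The 3/25 is divided into 3 equal shares of 1/25 among Mieczyslaw, Ludmila, Jolanta.
Mieczyslaw is living and takes 1/25.
Ludmila is living and takes 1/25.
Jolanta is living and takes 1/25.
Pelagia is living and takes 3/25.
Radoslaw is living and takes 3/25.
Zofia is living and takes 3/25.
Grzegorz predeceased; the 3/25 allotted to Grzegorz's branch passes to Grzegorz's issue by representation.
The 3/25 is divided into 3 equal shares of 1/25 among Nadia, Agnieszka, Bogdan.
Nadia is living and takes 1/25.
Agnieszka is living and takes 1/25.
Bogdan is living and takes 1/25.

Agnieszka 1/25; Bogdan 1/25; Jolanta 1/25; Ludmila 1/25; Mieczyslaw 1/25; Nadia 1/25; Pelagia 3/25; Radoslaw 3/25; Urszula 2/5; Zofia 3/25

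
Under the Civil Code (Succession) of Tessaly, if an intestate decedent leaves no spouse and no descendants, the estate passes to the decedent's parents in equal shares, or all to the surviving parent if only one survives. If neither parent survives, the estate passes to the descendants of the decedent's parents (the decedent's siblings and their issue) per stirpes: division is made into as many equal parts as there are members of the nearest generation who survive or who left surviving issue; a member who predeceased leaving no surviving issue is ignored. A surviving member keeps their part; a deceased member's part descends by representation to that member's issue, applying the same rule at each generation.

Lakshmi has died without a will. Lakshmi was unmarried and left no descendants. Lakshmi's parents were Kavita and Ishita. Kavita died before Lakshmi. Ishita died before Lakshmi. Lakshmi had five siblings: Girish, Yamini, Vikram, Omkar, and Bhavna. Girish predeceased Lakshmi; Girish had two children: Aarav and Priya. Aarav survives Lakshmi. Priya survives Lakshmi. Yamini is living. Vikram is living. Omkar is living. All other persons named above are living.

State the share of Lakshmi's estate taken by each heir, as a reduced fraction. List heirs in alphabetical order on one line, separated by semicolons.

Aarav 1/10; Bhavna 1/5; Omkar 1/5; Priya 1/10; Vikram 1/5; Yamini 1/5

Neither parent survives and there are no descendants, so the estate passes to Lakshmi's siblings and their issue per stirpes.
The estate is divided into 5 equal shares of 1/5 among Girish, Yamini, Vikram, Omkar, Bhavna.
Girish predeceased; the 1/5 allotted to Girish's branch passes to Girish's issue by representation.
The 1/5 is divided into 2 equal shares of 1/10 among Aarav, Priya.
Aarav is living and takes 1/10.
Priya is living and takes 1/10.
Yamini is living and takes 1/5.
Vikram is living and takes 1/5.
Omkar is living and takes 1/5.
Bhavna is living and takes 1/5.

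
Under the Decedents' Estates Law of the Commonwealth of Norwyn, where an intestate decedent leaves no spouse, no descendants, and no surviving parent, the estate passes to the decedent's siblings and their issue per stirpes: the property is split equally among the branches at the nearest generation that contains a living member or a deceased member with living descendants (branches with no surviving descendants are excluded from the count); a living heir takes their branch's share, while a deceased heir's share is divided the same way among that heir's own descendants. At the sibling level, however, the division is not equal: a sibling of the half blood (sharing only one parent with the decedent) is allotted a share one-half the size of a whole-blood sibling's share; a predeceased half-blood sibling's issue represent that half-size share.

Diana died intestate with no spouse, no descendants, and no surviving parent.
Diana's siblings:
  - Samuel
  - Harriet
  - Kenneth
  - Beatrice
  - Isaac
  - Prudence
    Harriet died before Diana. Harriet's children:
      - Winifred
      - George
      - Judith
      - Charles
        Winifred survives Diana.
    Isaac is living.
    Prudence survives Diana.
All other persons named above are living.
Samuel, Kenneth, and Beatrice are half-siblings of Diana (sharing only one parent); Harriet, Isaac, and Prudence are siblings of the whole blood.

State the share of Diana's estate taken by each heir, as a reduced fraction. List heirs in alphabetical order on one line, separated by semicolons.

No spouse, descendants, or parent survives, so the estate passes to Diana's siblings per stirpes.
Half-blood siblings count for one-half the weight of whole-blood siblings at the initial division.
Dividing 1 in proportion to weights (total weight 9/2): Samuel (weight 1/2) → 1/9; Harriet (weight 1) → 2/9; Kenneth (weight 1/2) → 1/9; Beatrice (weight 1/2) → 1/9; Isaac (weight 1) → 2/9; Prudence (weight 1) → 2/9.
Samuel is living and takes 1/9.
Harriet predeceased; the 2/9 allotted to Harriet's branch passes to Harriet's issue by representation.
The 2/9 is divided into 4 equal shares of 1/18 among Winifred, George, Judith, Charles.
Winifred is living and takes 1/18.
George is living and takes 1/18.
Judith is living and takes 1/18.
Charles is living and takes 1/18.
Kenneth is living and takes 1/9.
Beatrice is living and takes 1/9.
Isaac is living and takes 2/9.
Prudence is living and takes 2/9.

Beatrice 1/9; Charles 1/18; George 1/18; Isaac 2/9; Judith 1/18; Kenneth 1/9; Prudence 2/9; Samuel 1/9; Winifred 1/18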